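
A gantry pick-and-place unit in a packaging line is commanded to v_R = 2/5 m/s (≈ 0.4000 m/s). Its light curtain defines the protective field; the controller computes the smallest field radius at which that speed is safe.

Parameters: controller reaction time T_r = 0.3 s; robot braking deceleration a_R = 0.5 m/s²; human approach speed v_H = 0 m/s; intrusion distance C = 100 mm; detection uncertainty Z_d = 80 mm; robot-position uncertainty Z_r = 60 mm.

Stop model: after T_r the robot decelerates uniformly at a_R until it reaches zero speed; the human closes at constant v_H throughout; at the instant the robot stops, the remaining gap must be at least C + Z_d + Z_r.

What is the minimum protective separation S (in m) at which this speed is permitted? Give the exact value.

S_min = 13/25 m = 0.5200 m

braking lasts T_s = (2/5)/(1/2) = 0.8000 s
robot in T_r: 0.4000·0.3000 = 0.1200 m
braking distance = 0.4000²/(2·0.5000) = 0.1600 m
human over T_r+T_s: 0.0000·(0.3000+0.8000) = 0.0000 m
residual clearance needed = 0.1000+0.0800+0.0600 = 0.2400 m
S_min ≈ 0.1200+0.1600+0.0000+0.2400  ⇒  S_min = 13/25 m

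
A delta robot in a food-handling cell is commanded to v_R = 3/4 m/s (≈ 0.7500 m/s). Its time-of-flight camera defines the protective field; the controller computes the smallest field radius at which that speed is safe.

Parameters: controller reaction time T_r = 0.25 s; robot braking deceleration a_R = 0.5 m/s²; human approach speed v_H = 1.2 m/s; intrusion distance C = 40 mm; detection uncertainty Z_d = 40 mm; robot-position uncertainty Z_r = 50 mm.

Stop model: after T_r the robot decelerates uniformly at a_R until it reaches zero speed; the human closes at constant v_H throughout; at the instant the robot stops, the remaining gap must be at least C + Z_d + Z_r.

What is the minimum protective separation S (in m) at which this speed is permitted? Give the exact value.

braking lasts T_s = (3/4)/(1/2) = 1.5000 s
robot covers v_R·T_r = 0.7500·0.2500 = 0.1875 m before braking
braking distance = 0.7500²/(2·0.5000) = 0.5625 m
human closes 1.2000·1.7500 = 2.1000 m
residual clearance needed = 0.0400+0.0400+0.0500 = 0.1300 m
S_min ≈ 0.1875+0.5625+2.1000+0.1300  ⇒  S_min = 149/50 m

S_min = 149/50 m = 2.9800 m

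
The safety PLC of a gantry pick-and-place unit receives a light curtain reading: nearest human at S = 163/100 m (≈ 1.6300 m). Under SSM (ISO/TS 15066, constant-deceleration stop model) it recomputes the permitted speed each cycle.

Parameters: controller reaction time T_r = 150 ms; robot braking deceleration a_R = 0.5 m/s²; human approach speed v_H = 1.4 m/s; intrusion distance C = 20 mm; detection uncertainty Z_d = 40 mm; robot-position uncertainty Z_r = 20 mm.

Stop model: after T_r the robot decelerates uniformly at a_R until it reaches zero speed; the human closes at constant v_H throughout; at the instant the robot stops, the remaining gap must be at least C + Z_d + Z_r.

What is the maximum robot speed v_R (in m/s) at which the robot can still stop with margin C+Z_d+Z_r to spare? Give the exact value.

collect terms ⇒ (1)·v_R² + (59/20)·v_R + (-67/50) = 0
  disc = (59/20)² − 4·(1)·(-67/50) = 225/16 ; √disc = 15/4
  v_R = (−(59/20) + 15/4) / (2·(1)) = 2/5 m/s
check:
braking lasts T_s = (2/5)/(1/2) = 0.8000 s
robot covers v_R·T_r = 0.4000·0.1500 = 0.0600 m before braking
braking distance = 0.4000²/(2·0.5000) = 0.1600 m
human closes 1.4000·0.9500 = 1.3300 m
C+Z_d+Z_r = 0.0200+0.0400+0.0200 = 0.0800 m
sum ≈ 0.0600+0.1600+1.3300+0.0800 ≈ 1.6300 m = S ✓

v_R_max = 2/5 m/s = 0.4000 m/s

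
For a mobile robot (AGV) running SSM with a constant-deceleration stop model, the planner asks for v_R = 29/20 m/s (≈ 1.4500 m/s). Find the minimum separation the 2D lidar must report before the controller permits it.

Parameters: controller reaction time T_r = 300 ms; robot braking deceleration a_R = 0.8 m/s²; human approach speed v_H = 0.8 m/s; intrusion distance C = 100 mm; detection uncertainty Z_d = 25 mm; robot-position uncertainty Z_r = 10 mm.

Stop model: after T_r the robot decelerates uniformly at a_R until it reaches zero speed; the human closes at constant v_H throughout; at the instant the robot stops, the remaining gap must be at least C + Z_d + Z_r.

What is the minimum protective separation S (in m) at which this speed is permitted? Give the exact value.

S_min = 11437/3200 m = 3.5741 m

T_s = v_R/a_R = (29/20)/(4/5) = 1.8125 s
reaction-phase robot travel = 1.4500·0.3000 = 0.4350 m
braking distance = 1.4500²/(2·0.8000) = 1.3141 m
human over T_r+T_s: 0.8000·(0.3000+1.8125) = 1.6900 m
residual clearance needed = 0.1000+0.0250+0.0100 = 0.1350 m
S_min ≈ 0.4350+1.3141+1.6900+0.1350  ⇒  S_min = 11437/3200 m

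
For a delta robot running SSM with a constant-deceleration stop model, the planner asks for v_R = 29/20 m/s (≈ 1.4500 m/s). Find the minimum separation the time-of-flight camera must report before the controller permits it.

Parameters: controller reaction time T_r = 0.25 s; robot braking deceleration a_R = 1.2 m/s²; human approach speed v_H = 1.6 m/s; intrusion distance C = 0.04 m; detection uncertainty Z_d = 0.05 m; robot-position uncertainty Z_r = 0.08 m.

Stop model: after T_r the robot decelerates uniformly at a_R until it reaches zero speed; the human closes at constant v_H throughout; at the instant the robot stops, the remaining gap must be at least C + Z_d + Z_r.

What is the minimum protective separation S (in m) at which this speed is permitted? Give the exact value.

stop time T_s = (29/20)/(6/5) = 1.2083 s
reaction-phase robot travel = 1.4500·0.2500 = 0.3625 m
braking distance = 1.4500²/(2·1.2000) = 0.8760 m
human over T_r+T_s: 1.6000·(0.2500+1.2083) = 2.3333 m
margins: 0.0400+0.0500+0.0800 = 0.1700 m
S_min ≈ 0.3625+0.8760+2.3333+0.1700  ⇒  S_min = 5987/1600 m

S_min = 5987/1600 m = 3.7419 m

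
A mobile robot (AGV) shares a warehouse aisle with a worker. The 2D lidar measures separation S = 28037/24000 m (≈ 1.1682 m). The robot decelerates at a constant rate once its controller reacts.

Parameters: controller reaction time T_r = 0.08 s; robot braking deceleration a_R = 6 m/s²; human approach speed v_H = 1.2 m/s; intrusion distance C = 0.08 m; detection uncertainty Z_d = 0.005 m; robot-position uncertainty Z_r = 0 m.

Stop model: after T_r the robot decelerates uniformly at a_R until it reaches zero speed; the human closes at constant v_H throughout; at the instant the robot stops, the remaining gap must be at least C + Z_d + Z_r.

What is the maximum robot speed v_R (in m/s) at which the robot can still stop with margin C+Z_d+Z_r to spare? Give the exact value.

quadratic (1/12)·v² + (7/25)·v + (-23693/24000) = 0
  disc = (7/25)² − 4·(1/12)·(-23693/24000) = 146689/360000 ; √disc = 383/600
  v_R = (−(7/25) + 383/600) / (2·(1/12)) = 43/20 m/s
check:
T_s = v_R/a_R = (43/20)/6 = 0.3583 s
reaction-phase robot travel = 2.1500·0.0800 = 0.1720 m
braking distance = 2.1500²/(2·6.0000) = 0.3852 m
human closes 1.2000·0.4383 = 0.5260 m
C+Z_d+Z_r = 0.0800+0.0050+0.0000 = 0.0850 m
sum ≈ 0.1720+0.3852+0.5260+0.0850 ≈ 1.1682 m = S ✓

v_R_max = 43/20 m/s = 2.1500 m/s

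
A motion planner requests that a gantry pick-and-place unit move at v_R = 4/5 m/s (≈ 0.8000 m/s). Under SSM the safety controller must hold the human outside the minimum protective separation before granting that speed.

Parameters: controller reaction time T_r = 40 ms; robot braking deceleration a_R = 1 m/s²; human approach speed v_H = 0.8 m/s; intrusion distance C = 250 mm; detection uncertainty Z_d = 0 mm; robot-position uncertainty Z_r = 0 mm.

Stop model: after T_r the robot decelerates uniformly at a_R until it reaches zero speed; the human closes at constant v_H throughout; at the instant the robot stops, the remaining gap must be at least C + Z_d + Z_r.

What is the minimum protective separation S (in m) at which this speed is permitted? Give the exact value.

S_min = 637/500 m = 1.2740 m

stop time T_s = (4/5)/1 = 0.8000 s
reaction-phase robot travel = 0.8000·0.0400 = 0.0320 m
robot under decel: 0.8000²/(2·1.0000) = 0.3200 m
human over T_r+T_s: 0.8000·(0.0400+0.8000) = 0.6720 m
C+Z_d+Z_r = 0.2500+0.0000+0.0000 = 0.2500 m
S_min ≈ 0.0320+0.3200+0.6720+0.2500  ⇒  S_min = 637/500 m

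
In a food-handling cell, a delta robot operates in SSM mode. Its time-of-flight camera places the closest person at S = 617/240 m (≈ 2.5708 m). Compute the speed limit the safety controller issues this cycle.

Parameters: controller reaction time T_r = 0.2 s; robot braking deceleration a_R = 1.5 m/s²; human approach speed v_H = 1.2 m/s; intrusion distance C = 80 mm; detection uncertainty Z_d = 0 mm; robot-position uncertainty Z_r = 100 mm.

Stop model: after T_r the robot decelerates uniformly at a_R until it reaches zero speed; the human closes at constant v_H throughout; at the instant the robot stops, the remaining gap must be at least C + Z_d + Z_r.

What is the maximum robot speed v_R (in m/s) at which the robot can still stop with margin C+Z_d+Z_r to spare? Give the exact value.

at the boundary: (1/3)·v² + (1)·v + (-2581/1200) = 0
  disc = (1)² − 4·(1/3)·(-2581/1200) = 3481/900 ; √disc = 59/30
  v_R = (−(1) + 59/30) / (2·(1/3)) = 29/20 m/s
check:
stop time T_s = (29/20)/(3/2) = 0.9667 s
robot covers v_R·T_r = 1.4500·0.2000 = 0.2900 m before braking
braking distance = 1.4500²/(2·1.5000) = 0.7008 m
human closes 1.2000·1.1667 = 1.4000 m
C+Z_d+Z_r = 0.0800+0.0000+0.1000 = 0.1800 m
sum ≈ 0.2900+0.7008+1.4000+0.1800 ≈ 2.5708 m = S ✓

v_R_max = 29/20 m/s = 1.4500 m/s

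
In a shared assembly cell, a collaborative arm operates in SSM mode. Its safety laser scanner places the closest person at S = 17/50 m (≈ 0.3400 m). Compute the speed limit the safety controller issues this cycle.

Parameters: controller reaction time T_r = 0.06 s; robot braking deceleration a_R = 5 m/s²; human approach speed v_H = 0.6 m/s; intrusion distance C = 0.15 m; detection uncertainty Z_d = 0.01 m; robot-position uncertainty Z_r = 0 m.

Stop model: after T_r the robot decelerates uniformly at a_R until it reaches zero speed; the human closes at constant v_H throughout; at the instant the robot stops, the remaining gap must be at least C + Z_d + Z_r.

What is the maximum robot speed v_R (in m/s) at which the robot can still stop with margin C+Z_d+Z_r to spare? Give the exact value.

v_R_max = 3/5 m/s = 0.6000 m/s

collect terms ⇒ (1/10)·v_R² + (9/50)·v_R + (-18/125) = 0
  disc = (9/50)² − 4·(1/10)·(-18/125) = 9/100 ; √disc = 3/10
  v_R = (−(9/50) + 3/10) / (2·(1/10)) = 3/5 m/s
check:
braking lasts T_s = (3/5)/5 = 0.1200 s
reaction-phase robot travel = 0.6000·0.0600 = 0.0360 m
braking distance = 0.6000²/(2·5.0000) = 0.0360 m
human closes 0.6000·0.1800 = 0.1080 m
C+Z_d+Z_r = 0.1500+0.0100+0.0000 = 0.1600 m
sum ≈ 0.0360+0.0360+0.1080+0.1600 ≈ 0.3400 m = S ✓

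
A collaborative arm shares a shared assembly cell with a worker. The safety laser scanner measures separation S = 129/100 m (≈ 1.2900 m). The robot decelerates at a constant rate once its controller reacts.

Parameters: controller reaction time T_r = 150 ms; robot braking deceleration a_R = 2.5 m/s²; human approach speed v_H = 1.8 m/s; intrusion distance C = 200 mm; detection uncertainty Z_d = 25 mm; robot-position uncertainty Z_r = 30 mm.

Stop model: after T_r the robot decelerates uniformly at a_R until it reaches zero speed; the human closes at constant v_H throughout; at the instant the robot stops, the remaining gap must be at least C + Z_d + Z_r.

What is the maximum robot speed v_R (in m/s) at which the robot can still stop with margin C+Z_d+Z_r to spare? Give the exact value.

quadratic (1/5)·v² + (87/100)·v + (-153/200) = 0
  disc = (87/100)² − 4·(1/5)·(-153/200) = 13689/10000 ; √disc = 117/100
  v_R = (−(87/100) + 117/100) / (2·(1/5)) = 3/4 m/s
check:
T_s = v_R/a_R = (3/4)/(5/2) = 0.3000 s
robot in T_r: 0.7500·0.1500 = 0.1125 m
robot under decel: 0.7500²/(2·2.5000) = 0.1125 m
human over T_r+T_s: 1.8000·(0.1500+0.3000) = 0.8100 m
residual clearance needed = 0.2000+0.0250+0.0300 = 0.2550 m
sum ≈ 0.1125+0.1125+0.8100+0.2550 ≈ 1.2900 m = S ✓

v_R_max = 3/4 m/s = 0.7500 m/s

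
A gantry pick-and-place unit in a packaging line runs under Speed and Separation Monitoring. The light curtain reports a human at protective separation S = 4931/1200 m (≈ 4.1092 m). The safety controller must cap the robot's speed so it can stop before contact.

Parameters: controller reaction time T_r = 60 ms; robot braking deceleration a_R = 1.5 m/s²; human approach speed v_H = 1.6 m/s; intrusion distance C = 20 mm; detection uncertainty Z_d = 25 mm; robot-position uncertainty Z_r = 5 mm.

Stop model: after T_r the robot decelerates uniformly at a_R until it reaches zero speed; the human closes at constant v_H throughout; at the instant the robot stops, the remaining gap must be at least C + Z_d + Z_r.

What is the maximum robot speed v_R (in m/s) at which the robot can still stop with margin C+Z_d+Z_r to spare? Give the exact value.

at the boundary: (1/3)·v² + (169/150)·v + (-23779/6000) = 0
  disc = (169/150)² − 4·(1/3)·(-23779/6000) = 4096/625 ; √disc = 64/25
  v_R = (−(169/150) + 64/25) / (2·(1/3)) = 43/20 m/s
check:
T_s = v_R/a_R = (43/20)/(3/2) = 1.4333 s
reaction-phase robot travel = 2.1500·0.0600 = 0.1290 m
robot covers 2.1500·1.4333 − ½·1.5000·1.4333² = 1.5408 m while stopping
human over T_r+T_s: 1.6000·(0.0600+1.4333) = 2.3893 m
C+Z_d+Z_r = 0.0200+0.0250+0.0050 = 0.0500 m
sum ≈ 0.1290+1.5408+2.3893+0.0500 ≈ 4.1092 m = S ✓

v_R_max = 43/20 m/s = 2.1500 m/s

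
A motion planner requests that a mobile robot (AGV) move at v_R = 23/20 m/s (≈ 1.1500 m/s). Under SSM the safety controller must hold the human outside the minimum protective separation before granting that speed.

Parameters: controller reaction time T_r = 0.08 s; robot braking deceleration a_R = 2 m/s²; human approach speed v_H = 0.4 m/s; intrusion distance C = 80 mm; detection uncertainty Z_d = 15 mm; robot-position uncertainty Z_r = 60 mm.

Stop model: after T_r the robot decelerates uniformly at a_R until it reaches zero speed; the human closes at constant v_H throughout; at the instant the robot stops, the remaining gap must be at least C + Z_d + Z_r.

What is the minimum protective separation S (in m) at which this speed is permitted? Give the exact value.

braking lasts T_s = (23/20)/2 = 0.5750 s
robot in T_r: 1.1500·0.0800 = 0.0920 m
braking distance = 1.1500²/(2·2.0000) = 0.3306 m
human over T_r+T_s: 0.4000·(0.0800+0.5750) = 0.2620 m
C+Z_d+Z_r = 0.0800+0.0150+0.0600 = 0.1550 m
S_min ≈ 0.0920+0.3306+0.2620+0.1550  ⇒  S_min = 6717/8000 m

S_min = 6717/8000 m = 0.8396 m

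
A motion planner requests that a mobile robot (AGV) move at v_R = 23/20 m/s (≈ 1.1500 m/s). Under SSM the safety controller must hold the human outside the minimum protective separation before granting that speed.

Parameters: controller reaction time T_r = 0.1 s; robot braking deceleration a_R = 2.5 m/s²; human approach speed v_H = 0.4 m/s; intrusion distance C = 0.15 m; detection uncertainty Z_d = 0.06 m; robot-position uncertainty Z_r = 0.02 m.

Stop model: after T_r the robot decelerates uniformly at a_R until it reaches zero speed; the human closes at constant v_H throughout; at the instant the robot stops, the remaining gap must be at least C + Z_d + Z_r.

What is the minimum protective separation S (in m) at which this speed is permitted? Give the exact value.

S_min = 1667/2000 m = 0.8335 m

stop time T_s = (23/20)/(5/2) = 0.4600 s
reaction-phase robot travel = 1.1500·0.1000 = 0.1150 m
robot under decel: 1.1500²/(2·2.5000) = 0.2645 m
human over T_r+T_s: 0.4000·(0.1000+0.4600) = 0.2240 m
C+Z_d+Z_r = 0.1500+0.0600+0.0200 = 0.2300 m
S_min ≈ 0.1150+0.2645+0.2240+0.2300  ⇒  S_min = 1667/2000 m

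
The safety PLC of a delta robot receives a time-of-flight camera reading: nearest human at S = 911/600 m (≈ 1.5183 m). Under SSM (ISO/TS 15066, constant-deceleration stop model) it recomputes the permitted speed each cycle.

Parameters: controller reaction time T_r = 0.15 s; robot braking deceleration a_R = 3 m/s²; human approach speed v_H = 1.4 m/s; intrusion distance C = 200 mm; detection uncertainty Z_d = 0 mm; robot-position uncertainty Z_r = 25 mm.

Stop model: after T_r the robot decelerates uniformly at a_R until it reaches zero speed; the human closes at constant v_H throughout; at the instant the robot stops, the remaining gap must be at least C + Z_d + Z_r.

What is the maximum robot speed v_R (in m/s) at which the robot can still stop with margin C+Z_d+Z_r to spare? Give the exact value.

collect terms ⇒ (1/6)·v_R² + (37/60)·v_R + (-13/12) = 0
  disc = (37/60)² − 4·(1/6)·(-13/12) = 441/400 ; √disc = 21/20
  v_R = (−(37/60) + 21/20) / (2·(1/6)) = 13/10 m/s
check:
T_s = v_R/a_R = (13/10)/3 = 0.4333 s
robot covers v_R·T_r = 1.3000·0.1500 = 0.1950 m before braking
robot under decel: 1.3000²/(2·3.0000) = 0.2817 m
human closes 1.4000·0.5833 = 0.8167 m
margins: 0.2000+0.0000+0.0250 = 0.2250 m
sum ≈ 0.1950+0.2817+0.8167+0.2250 ≈ 1.5183 m = S ✓

v_R_max = 13/10 m/s = 1.3000 m/s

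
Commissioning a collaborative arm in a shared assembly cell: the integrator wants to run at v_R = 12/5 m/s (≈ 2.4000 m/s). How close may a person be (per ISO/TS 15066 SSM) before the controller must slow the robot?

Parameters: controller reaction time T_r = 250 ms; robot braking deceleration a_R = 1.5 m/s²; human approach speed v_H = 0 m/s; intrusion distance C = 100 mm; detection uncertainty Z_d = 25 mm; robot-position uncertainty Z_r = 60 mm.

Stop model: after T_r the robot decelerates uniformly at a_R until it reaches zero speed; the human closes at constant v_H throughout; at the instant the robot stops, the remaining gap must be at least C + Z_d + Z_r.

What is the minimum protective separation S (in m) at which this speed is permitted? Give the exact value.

T_s = v_R/a_R = (12/5)/(3/2) = 1.6000 s
robot in T_r: 2.4000·0.2500 = 0.6000 m
robot covers 2.4000·1.6000 − ½·1.5000·1.6000² = 1.9200 m while stopping
human over T_r+T_s: 0.0000·(0.2500+1.6000) = 0.0000 m
C+Z_d+Z_r = 0.1000+0.0250+0.0600 = 0.1850 m
S_min ≈ 0.6000+1.9200+0.0000+0.1850  ⇒  S_min = 541/200 m

S_min = 541/200 m = 2.7050 m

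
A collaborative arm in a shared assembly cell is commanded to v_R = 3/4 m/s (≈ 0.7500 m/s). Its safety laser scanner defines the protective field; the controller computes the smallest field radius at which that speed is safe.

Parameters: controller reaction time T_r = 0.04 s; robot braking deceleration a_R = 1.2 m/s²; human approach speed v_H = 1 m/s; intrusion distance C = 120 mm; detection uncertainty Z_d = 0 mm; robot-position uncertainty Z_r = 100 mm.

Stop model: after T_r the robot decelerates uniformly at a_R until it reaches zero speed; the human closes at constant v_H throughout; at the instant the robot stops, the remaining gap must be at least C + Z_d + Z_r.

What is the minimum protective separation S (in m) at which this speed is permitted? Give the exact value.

stop time T_s = (3/4)/(6/5) = 0.6250 s
reaction-phase robot travel = 0.7500·0.0400 = 0.0300 m
robot covers 0.7500·0.6250 − ½·1.2000·0.6250² = 0.2344 m while stopping
person approaches 1.0000·(0.0400+0.6250) = 0.6650 m
C+Z_d+Z_r = 0.1200+0.0000+0.1000 = 0.2200 m
S_min ≈ 0.0300+0.2344+0.6650+0.2200  ⇒  S_min = 1839/1600 m

S_min = 1839/1600 m = 1.1494 m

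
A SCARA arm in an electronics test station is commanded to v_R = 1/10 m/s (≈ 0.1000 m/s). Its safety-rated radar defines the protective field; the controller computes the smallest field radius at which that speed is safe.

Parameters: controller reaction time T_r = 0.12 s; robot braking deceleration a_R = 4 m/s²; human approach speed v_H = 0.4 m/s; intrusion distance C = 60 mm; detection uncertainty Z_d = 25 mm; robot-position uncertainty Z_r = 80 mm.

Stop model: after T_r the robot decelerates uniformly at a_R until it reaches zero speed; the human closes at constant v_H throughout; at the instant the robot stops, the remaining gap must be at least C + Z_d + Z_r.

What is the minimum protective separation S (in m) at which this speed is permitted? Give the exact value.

T_s = v_R/a_R = (1/10)/4 = 0.0250 s
robot covers v_R·T_r = 0.1000·0.1200 = 0.0120 m before braking
robot covers 0.1000·0.0250 − ½·4.0000·0.0250² = 0.0013 m while stopping
human closes 0.4000·0.1450 = 0.0580 m
margins: 0.0600+0.0250+0.0800 = 0.1650 m
S_min ≈ 0.0120+0.0013+0.0580+0.1650  ⇒  S_min = 189/800 m

S_min = 189/800 m = 0.2362 m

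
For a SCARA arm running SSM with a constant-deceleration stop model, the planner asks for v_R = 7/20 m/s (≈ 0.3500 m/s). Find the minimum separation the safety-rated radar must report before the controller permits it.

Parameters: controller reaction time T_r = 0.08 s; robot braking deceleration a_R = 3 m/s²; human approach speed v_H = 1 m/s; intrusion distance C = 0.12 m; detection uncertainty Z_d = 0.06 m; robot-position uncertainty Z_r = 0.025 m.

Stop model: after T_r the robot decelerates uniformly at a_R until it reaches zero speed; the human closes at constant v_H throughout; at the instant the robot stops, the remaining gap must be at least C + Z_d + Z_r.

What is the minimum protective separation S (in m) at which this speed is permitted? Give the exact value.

S_min = 5401/12000 m = 0.4501 m

stop time T_s = (7/20)/3 = 0.1167 s
reaction-phase robot travel = 0.3500·0.0800 = 0.0280 m
robot under decel: 0.3500²/(2·3.0000) = 0.0204 m
human closes 1.0000·0.1967 = 0.1967 m
residual clearance needed = 0.1200+0.0600+0.0250 = 0.2050 m
S_min ≈ 0.0280+0.0204+0.1967+0.2050  ⇒  S_min = 5401/12000 m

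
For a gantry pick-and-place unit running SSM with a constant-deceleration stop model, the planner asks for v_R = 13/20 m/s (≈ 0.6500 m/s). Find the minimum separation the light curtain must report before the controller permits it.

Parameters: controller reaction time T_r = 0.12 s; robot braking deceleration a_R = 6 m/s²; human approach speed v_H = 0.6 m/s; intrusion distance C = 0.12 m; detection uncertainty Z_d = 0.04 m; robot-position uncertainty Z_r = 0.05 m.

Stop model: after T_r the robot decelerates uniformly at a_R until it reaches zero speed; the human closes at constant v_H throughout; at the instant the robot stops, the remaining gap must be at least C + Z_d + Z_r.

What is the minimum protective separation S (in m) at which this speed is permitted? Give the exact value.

S_min = 2209/4800 m = 0.4602 m

braking lasts T_s = (13/20)/6 = 0.1083 s
robot in T_r: 0.6500·0.1200 = 0.0780 m
robot under decel: 0.6500²/(2·6.0000) = 0.0352 m
human over T_r+T_s: 0.6000·(0.1200+0.1083) = 0.1370 m
C+Z_d+Z_r = 0.1200+0.0400+0.0500 = 0.2100 m
S_min ≈ 0.0780+0.0352+0.1370+0.2100  ⇒  S_min = 2209/4800 m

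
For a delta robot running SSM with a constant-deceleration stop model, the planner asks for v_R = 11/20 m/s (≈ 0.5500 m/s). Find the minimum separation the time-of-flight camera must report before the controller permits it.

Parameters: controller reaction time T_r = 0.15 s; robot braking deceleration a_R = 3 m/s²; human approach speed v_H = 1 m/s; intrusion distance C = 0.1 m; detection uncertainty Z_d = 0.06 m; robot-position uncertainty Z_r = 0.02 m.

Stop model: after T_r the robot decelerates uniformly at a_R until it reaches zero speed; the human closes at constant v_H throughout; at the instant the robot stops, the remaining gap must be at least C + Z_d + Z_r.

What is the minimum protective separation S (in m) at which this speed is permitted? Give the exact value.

S_min = 517/800 m = 0.6462 m

T_s = v_R/a_R = (11/20)/3 = 0.1833 s
robot in T_r: 0.5500·0.1500 = 0.0825 m
robot under decel: 0.5500²/(2·3.0000) = 0.0504 m
human closes 1.0000·0.3333 = 0.3333 m
C+Z_d+Z_r = 0.1000+0.0600+0.0200 = 0.1800 m
S_min ≈ 0.0825+0.0504+0.3333+0.1800  ⇒  S_min = 517/800 m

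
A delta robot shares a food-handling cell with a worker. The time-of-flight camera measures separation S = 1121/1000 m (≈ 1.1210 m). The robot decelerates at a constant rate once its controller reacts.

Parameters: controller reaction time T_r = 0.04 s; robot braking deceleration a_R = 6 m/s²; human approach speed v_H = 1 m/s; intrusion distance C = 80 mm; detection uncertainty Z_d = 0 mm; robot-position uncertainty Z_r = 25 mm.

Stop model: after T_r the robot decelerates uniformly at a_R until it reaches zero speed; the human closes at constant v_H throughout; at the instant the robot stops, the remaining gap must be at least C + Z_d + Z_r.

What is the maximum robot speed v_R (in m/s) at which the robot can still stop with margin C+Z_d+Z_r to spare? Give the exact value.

collect terms ⇒ (1/12)·v_R² + (31/150)·v_R + (-122/125) = 0
  disc = (31/150)² − 4·(1/12)·(-122/125) = 8281/22500 ; √disc = 91/150
  v_R = (−(31/150) + 91/150) / (2·(1/12)) = 12/5 m/s
check:
braking lasts T_s = (12/5)/6 = 0.4000 s
robot covers v_R·T_r = 2.4000·0.0400 = 0.0960 m before braking
braking distance = 2.4000²/(2·6.0000) = 0.4800 m
human closes 1.0000·0.4400 = 0.4400 m
margins: 0.0800+0.0000+0.0250 = 0.1050 m
sum ≈ 0.0960+0.4800+0.4400+0.1050 ≈ 1.1210 m = S ✓

v_R_max = 12/5 m/s = 2.4000 m/s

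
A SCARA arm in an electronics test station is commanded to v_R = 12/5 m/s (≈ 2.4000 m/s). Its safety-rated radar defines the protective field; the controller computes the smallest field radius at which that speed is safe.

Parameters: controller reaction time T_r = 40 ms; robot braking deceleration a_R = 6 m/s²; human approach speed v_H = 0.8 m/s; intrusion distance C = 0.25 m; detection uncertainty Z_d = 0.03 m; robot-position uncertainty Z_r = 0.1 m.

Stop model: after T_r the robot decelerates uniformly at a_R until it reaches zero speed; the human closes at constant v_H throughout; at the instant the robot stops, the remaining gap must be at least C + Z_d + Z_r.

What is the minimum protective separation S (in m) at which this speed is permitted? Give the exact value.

S_min = 327/250 m = 1.3080 m

stop time T_s = (12/5)/6 = 0.4000 s
reaction-phase robot travel = 2.4000·0.0400 = 0.0960 m
robot covers 2.4000·0.4000 − ½·6.0000·0.4000² = 0.4800 m while stopping
human over T_r+T_s: 0.8000·(0.0400+0.4000) = 0.3520 m
C+Z_d+Z_r = 0.2500+0.0300+0.1000 = 0.3800 m
S_min ≈ 0.0960+0.4800+0.3520+0.3800  ⇒  S_min = 327/250 m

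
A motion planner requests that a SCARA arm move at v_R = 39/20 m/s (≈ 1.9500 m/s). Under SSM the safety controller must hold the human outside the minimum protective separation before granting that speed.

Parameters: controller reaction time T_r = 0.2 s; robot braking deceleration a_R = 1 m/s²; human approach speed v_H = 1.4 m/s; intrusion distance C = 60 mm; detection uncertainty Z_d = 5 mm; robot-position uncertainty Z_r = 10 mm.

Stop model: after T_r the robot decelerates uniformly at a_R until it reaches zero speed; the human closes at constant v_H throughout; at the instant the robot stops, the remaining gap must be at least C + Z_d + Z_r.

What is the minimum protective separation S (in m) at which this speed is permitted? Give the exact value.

S_min = 4301/800 m = 5.3762 m

braking lasts T_s = (39/20)/1 = 1.9500 s
robot in T_r: 1.9500·0.2000 = 0.3900 m
braking distance = 1.9500²/(2·1.0000) = 1.9013 m
human closes 1.4000·2.1500 = 3.0100 m
residual clearance needed = 0.0600+0.0050+0.0100 = 0.0750 m
S_min ≈ 0.3900+1.9013+3.0100+0.0750  ⇒  S_min = 4301/800 m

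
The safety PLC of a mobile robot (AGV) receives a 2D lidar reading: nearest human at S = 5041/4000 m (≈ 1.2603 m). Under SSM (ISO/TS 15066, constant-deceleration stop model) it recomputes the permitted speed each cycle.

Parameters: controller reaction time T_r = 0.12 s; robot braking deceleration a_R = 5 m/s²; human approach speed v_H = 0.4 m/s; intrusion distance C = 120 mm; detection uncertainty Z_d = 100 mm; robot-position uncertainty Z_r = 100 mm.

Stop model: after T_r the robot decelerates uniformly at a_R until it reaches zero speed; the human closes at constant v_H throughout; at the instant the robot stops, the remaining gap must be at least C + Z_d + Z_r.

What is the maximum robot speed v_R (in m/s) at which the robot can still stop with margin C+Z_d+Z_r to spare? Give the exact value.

at the boundary: (1/10)·v² + (1/5)·v + (-3569/4000) = 0
  disc = (1/5)² − 4·(1/10)·(-3569/4000) = 3969/10000 ; √disc = 63/100
  v_R = (−(1/5) + 63/100) / (2·(1/10)) = 43/20 m/s
check:
stop time T_s = (43/20)/5 = 0.4300 s
robot in T_r: 2.1500·0.1200 = 0.2580 m
robot under decel: 2.1500²/(2·5.0000) = 0.4622 m
human over T_r+T_s: 0.4000·(0.1200+0.4300) = 0.2200 m
margins: 0.1200+0.1000+0.1000 = 0.3200 m
sum ≈ 0.2580+0.4622+0.2200+0.3200 ≈ 1.2603 m = S ✓

v_R_max = 43/20 m/s = 2.1500 m/s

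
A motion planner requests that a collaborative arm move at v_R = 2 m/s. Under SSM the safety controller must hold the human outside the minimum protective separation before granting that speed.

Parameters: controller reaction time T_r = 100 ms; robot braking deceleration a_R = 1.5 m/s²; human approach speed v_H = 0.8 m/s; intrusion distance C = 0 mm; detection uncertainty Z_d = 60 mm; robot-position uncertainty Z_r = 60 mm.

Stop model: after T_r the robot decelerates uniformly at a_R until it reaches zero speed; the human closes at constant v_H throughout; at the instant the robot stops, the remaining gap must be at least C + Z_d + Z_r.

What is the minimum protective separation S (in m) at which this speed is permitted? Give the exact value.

braking lasts T_s = 2/(3/2) = 1.3333 s
robot covers v_R·T_r = 2.0000·0.1000 = 0.2000 m before braking
robot under decel: 2.0000²/(2·1.5000) = 1.3333 m
human closes 0.8000·1.4333 = 1.1467 m
C+Z_d+Z_r = 0.0000+0.0600+0.0600 = 0.1200 m
S_min ≈ 0.2000+1.3333+1.1467+0.1200  ⇒  S_min = 14/5 m

S_min = 14/5 m = 2.8000 m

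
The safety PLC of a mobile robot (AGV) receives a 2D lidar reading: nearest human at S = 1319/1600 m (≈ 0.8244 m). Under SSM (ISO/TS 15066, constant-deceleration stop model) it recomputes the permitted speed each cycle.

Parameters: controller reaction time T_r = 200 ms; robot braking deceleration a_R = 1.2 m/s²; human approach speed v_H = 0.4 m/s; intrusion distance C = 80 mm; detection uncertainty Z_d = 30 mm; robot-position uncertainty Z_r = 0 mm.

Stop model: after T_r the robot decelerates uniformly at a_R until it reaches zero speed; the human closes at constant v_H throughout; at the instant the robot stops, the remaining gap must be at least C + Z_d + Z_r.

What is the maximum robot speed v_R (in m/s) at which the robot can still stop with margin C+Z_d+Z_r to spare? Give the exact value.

v_R_max = 3/4 m/s = 0.7500 m/s

quadratic (5/12)·v² + (8/15)·v + (-203/320) = 0
  disc = (8/15)² − 4·(5/12)·(-203/320) = 19321/14400 ; √disc = 139/120
  v_R = (−(8/15) + 139/120) / (2·(5/12)) = 3/4 m/s
check:
T_s = v_R/a_R = (3/4)/(6/5) = 0.6250 s
reaction-phase robot travel = 0.7500·0.2000 = 0.1500 m
robot under decel: 0.7500²/(2·1.2000) = 0.2344 m
human over T_r+T_s: 0.4000·(0.2000+0.6250) = 0.3300 m
C+Z_d+Z_r = 0.0800+0.0300+0.0000 = 0.1100 m
sum ≈ 0.1500+0.2344+0.3300+0.1100 ≈ 0.8244 m = S ✓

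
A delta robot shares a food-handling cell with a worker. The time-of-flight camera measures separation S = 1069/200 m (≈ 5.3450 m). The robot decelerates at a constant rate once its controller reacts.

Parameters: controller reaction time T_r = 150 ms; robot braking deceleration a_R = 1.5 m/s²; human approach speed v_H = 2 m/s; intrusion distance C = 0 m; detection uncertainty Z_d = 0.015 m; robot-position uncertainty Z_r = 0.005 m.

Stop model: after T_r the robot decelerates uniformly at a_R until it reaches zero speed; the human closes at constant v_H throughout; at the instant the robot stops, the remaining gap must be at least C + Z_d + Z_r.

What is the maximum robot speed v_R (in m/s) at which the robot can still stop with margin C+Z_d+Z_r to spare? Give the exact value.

quadratic (1/3)·v² + (89/60)·v + (-201/40) = 0
  disc = (89/60)² − 4·(1/3)·(-201/40) = 32041/3600 ; √disc = 179/60
  v_R = (−(89/60) + 179/60) / (2·(1/3)) = 9/4 m/s
check:
braking lasts T_s = (9/4)/(3/2) = 1.5000 s
reaction-phase robot travel = 2.2500·0.1500 = 0.3375 m
braking distance = 2.2500²/(2·1.5000) = 1.6875 m
human over T_r+T_s: 2.0000·(0.1500+1.5000) = 3.3000 m
residual clearance needed = 0.0000+0.0150+0.0050 = 0.0200 m
sum ≈ 0.3375+1.6875+3.3000+0.0200 ≈ 5.3450 m = S ✓

v_R_max = 9/4 m/s = 2.2500 m/s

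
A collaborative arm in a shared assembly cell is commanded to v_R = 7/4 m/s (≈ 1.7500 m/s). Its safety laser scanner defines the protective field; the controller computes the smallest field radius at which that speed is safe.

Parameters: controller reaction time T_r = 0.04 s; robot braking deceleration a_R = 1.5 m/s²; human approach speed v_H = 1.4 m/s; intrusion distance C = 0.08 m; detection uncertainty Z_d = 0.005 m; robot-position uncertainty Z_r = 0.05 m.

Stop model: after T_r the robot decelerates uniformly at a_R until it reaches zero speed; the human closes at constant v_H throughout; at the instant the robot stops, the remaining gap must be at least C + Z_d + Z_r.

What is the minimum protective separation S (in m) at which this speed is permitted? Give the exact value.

S_min = 17491/6000 m = 2.9152 m

stop time T_s = (7/4)/(3/2) = 1.1667 s
robot in T_r: 1.7500·0.0400 = 0.0700 m
robot covers 1.7500·1.1667 − ½·1.5000·1.1667² = 1.0208 m while stopping
human over T_r+T_s: 1.4000·(0.0400+1.1667) = 1.6893 m
residual clearance needed = 0.0800+0.0050+0.0500 = 0.1350 m
S_min ≈ 0.0700+1.0208+1.6893+0.1350  ⇒  S_min = 17491/6000 m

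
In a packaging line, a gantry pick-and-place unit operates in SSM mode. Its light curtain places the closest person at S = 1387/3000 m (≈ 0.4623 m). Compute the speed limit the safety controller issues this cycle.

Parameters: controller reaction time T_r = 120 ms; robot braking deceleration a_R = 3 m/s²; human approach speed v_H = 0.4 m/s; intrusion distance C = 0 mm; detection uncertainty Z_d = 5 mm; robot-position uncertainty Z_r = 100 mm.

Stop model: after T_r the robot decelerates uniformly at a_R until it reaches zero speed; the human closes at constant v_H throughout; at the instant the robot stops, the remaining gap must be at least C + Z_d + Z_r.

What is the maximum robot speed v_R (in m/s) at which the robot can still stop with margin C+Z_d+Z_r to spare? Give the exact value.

collect terms ⇒ (1/6)·v_R² + (19/75)·v_R + (-116/375) = 0
  disc = (19/75)² − 4·(1/6)·(-116/375) = 169/625 ; √disc = 13/25
  v_R = (−(19/75) + 13/25) / (2·(1/6)) = 4/5 m/s
check:
stop time T_s = (4/5)/3 = 0.2667 s
robot in T_r: 0.8000·0.1200 = 0.0960 m
braking distance = 0.8000²/(2·3.0000) = 0.1067 m
human over T_r+T_s: 0.4000·(0.1200+0.2667) = 0.1547 m
margins: 0.0000+0.0050+0.1000 = 0.1050 m
sum ≈ 0.0960+0.1067+0.1547+0.1050 ≈ 0.4623 m = S ✓

v_R_max = 4/5 m/s = 0.8000 m/s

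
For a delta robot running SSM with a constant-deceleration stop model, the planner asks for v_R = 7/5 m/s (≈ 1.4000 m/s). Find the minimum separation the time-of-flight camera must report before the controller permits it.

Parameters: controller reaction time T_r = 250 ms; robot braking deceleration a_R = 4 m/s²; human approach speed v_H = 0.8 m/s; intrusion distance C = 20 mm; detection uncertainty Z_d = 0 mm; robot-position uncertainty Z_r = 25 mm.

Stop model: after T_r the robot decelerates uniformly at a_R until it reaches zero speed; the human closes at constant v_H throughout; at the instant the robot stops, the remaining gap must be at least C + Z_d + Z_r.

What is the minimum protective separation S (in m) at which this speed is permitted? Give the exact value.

S_min = 28/25 m = 1.1200 m

braking lasts T_s = (7/5)/4 = 0.3500 s
reaction-phase robot travel = 1.4000·0.2500 = 0.3500 m
braking distance = 1.4000²/(2·4.0000) = 0.2450 m
human over T_r+T_s: 0.8000·(0.2500+0.3500) = 0.4800 m
residual clearance needed = 0.0200+0.0000+0.0250 = 0.0450 m
S_min ≈ 0.3500+0.2450+0.4800+0.0450  ⇒  S_min = 28/25 m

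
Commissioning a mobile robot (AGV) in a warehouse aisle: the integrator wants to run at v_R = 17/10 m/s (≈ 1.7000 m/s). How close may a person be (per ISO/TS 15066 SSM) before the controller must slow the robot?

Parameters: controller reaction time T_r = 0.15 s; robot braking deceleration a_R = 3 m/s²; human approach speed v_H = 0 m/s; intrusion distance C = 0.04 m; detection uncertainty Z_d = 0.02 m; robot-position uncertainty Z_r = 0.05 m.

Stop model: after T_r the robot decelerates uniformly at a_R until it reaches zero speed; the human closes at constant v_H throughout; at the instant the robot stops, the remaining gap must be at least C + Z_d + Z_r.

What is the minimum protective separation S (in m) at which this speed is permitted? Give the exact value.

T_s = v_R/a_R = (17/10)/3 = 0.5667 s
robot in T_r: 1.7000·0.1500 = 0.2550 m
braking distance = 1.7000²/(2·3.0000) = 0.4817 m
person approaches 0.0000·(0.1500+0.5667) = 0.0000 m
margins: 0.0400+0.0200+0.0500 = 0.1100 m
S_min ≈ 0.2550+0.4817+0.0000+0.1100  ⇒  S_min = 127/150 m

S_min = 127/150 m = 0.8467 m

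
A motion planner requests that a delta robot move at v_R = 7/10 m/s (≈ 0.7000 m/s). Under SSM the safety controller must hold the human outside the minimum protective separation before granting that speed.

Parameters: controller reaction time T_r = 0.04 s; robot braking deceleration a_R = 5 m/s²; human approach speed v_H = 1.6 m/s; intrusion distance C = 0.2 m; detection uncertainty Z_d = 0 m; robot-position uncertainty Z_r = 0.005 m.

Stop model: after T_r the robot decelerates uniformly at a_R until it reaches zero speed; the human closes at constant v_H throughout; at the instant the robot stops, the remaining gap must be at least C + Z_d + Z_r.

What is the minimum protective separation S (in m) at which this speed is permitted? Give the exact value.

braking lasts T_s = (7/10)/5 = 0.1400 s
robot in T_r: 0.7000·0.0400 = 0.0280 m
robot covers 0.7000·0.1400 − ½·5.0000·0.1400² = 0.0490 m while stopping
person approaches 1.6000·(0.0400+0.1400) = 0.2880 m
residual clearance needed = 0.2000+0.0000+0.0050 = 0.2050 m
S_min ≈ 0.0280+0.0490+0.2880+0.2050  ⇒  S_min = 57/100 m

S_min = 57/100 m = 0.5700 m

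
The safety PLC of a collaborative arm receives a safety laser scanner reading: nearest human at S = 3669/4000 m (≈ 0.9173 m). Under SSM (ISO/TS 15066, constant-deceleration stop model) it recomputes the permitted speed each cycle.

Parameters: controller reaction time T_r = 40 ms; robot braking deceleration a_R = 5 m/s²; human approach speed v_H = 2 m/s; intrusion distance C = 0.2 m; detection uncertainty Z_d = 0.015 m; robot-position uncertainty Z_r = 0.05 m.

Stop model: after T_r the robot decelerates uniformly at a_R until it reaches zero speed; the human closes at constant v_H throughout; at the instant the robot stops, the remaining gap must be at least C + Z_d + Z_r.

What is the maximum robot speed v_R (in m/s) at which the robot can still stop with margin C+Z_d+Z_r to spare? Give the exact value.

v_R_max = 21/20 m/s = 1.0500 m/s

collect terms ⇒ (1/10)·v_R² + (11/25)·v_R + (-2289/4000) = 0
  disc = (11/25)² − 4·(1/10)·(-2289/4000) = 169/400 ; √disc = 13/20
  v_R = (−(11/25) + 13/20) / (2·(1/10)) = 21/20 m/s
check:
stop time T_s = (21/20)/5 = 0.2100 s
reaction-phase robot travel = 1.0500·0.0400 = 0.0420 m
robot covers 1.0500·0.2100 − ½·5.0000·0.2100² = 0.1103 m while stopping
person approaches 2.0000·(0.0400+0.2100) = 0.5000 m
C+Z_d+Z_r = 0.2000+0.0150+0.0500 = 0.2650 m
sum ≈ 0.0420+0.1103+0.5000+0.2650 ≈ 0.9173 m = S ✓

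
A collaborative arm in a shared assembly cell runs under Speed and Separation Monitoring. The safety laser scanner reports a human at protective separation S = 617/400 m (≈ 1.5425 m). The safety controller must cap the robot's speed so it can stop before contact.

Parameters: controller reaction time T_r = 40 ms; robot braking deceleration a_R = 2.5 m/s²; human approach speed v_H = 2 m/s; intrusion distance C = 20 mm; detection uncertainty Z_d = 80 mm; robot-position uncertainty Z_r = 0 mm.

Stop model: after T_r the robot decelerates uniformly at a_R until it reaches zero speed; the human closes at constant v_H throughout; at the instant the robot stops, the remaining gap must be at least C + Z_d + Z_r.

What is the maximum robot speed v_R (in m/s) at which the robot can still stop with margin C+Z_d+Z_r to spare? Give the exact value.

v_R_max = 5/4 m/s = 1.2500 m/s

quadratic (1/5)·v² + (21/25)·v + (-109/80) = 0
  disc = (21/25)² − 4·(1/5)·(-109/80) = 4489/2500 ; √disc = 67/50
  v_R = (−(21/25) + 67/50) / (2·(1/5)) = 5/4 m/s
check:
stop time T_s = (5/4)/(5/2) = 0.5000 s
reaction-phase robot travel = 1.2500·0.0400 = 0.0500 m
robot under decel: 1.2500²/(2·2.5000) = 0.3125 m
human over T_r+T_s: 2.0000·(0.0400+0.5000) = 1.0800 m
C+Z_d+Z_r = 0.0200+0.0800+0.0000 = 0.1000 m
sum ≈ 0.0500+0.3125+1.0800+0.1000 ≈ 1.5425 m = S ✓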